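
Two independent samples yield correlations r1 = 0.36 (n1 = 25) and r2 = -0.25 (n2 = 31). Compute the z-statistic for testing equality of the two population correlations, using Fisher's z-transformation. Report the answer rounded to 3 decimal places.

2.219

Fisher z-transforms: z1 = atanh(0.36) = 0.376886, z2 = atanh(-0.25) = -0.255413; difference d = 0.632299
Var(d) = 1/22 + 1/28 = 0.0454545 + 0.0357143 = 0.0811688
z = d/√Var(d) = 0.632299 / √0.0811688 = 0.632299 / 0.284901 = 2.219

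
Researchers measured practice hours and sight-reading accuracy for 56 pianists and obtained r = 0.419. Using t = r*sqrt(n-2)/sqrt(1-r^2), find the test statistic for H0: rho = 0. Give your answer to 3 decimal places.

3.391

1 − r² = 1 − 0.175561 = 0.824439;  √(1−r²) = 0.907986
√(n−2) = √54 = 7.348469
t = r·√(n−2)/√(1−r²) = 0.419 · 7.348469 / 0.907986 = 3.391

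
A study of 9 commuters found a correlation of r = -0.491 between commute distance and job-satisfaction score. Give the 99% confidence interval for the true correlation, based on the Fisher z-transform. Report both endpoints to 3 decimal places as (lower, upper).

(-0.920, 0.473)

z_r = atanh(-0.491) = -0.537377;  SE = 1/√(n−3) = 1/√6 = 0.408248
z-limits: -0.537377 ± 2.576·0.408248 = -0.537377 ± 1.051647 = [-1.589024, 0.514270]
ρ-limits: (tanh -1.589024, tanh 0.514270) = (-0.920, 0.473)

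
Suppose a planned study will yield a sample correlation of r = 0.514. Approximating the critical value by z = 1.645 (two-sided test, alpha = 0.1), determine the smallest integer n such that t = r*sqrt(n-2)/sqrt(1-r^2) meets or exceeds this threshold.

10

r√(n−2)/√(1−r²) ≥ 1.645  ⇔  n−2 ≥ (1.645)²·(1−r²)/r²
(1−r²)/r² = (1−0.264196)/0.264196 = 2.7851
n ≥ 2 + 2.706025·2.7851 = 2 + 7.5366 = 9.5366
⌈9.5366⌉ = 10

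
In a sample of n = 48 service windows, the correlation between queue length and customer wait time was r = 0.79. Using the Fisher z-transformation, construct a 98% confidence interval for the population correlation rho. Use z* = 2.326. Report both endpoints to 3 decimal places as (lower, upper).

(0.620, 0.889)

Fisher z: z_r = atanh(r) = ½·ln((1+0.79)/(1−0.79)) = 1.071432
SE(z) = 1/√(n−3) = 1/√45 = 0.149071
98% ⇒ z* = 2.326; margin = 2.326·0.149071 = 0.346739
CI on z-scale: (0.724693, 1.418171)
Back-transform: tanh(0.724693) = 0.619808, tanh(1.418171) = 0.889217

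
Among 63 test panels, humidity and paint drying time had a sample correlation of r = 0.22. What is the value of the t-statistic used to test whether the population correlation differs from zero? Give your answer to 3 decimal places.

1 − r² = 1 − 0.0484 = 0.9516;  √(1−r²) = 0.975500
√(n−2) = √61 = 7.810250
t = r·√(n−2)/√(1−r²) = 0.22 · 7.810250 / 0.975500 = 1.761

1.761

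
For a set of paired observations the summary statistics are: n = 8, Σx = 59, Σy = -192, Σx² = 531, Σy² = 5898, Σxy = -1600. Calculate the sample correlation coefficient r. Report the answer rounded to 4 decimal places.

Numerator: nΣxy − (Σx)(Σy) = 8·(-1600) − (59)(-192) = -1472
Denominator: √[(nΣx²−(Σx)²)(nΣy²−(Σy)²)]
  nΣx²−(Σx)² = 8·531 − 3481 = 767;  nΣy²−(Σy)² = 8·5898 − 36864 = 10320
  √(767·10320) = √7915440 = 2813.4392
r = -1472 / 2813.4392 = -0.5232

-0.5232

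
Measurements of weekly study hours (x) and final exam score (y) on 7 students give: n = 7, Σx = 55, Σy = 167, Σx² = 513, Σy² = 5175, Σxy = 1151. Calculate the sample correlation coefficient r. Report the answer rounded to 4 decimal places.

S_xy = nΣxy − ΣxΣy = 7·1151 − 55·167 = 8057 − 9185 = -1128
S_xx = nΣx² − (Σx)² = 7·513 − 55² = 3591 − 3025 = 566
S_yy = nΣy² − (Σy)² = 7·5175 − 167² = 36225 − 27889 = 8336
r = S_xy / √(S_xx·S_yy) = -1128 / √(566·8336) = -1128 / √4718176 = -1128 / 2172.1363 = -0.5193

-0.5193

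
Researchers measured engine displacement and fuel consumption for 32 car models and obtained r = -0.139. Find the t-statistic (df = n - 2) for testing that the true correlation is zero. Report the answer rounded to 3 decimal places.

t = r·√(n−2) / √(1−r²) with r = -0.139, n = 32
  = -0.139·√30 / √(1 − 0.019321)
  = -0.139·5.477226 / 0.990292
  = -0.761334 / 0.990292 = -0.769

-0.769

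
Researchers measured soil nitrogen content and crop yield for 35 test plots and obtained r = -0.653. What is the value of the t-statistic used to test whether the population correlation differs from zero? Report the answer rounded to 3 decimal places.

1 − r² = 1 − 0.426409 = 0.573591;  √(1−r²) = 0.757358
√(n−2) = √33 = 5.744563
t = r·√(n−2)/√(1−r²) = -0.653 · 5.744563 / 0.757358 = -4.953

-4.953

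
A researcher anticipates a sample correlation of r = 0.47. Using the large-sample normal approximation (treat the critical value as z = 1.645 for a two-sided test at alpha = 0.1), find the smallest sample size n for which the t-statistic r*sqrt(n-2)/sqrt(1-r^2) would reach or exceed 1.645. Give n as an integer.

Need r·√(n−2)/√(1−r²) ≥ 1.645
√(n−2) ≥ 1.645·√(1−0.2209) / 0.47 = 1.645·0.882666 / 0.47 = 3.0893
n−2 ≥ 9.5438  ⇒  n ≥ 11.5438
Smallest integer n = 12

12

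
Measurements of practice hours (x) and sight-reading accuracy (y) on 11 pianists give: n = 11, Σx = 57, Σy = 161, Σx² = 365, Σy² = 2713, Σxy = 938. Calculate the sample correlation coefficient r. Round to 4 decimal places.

S_xy = nΣxy − ΣxΣy = 11·938 − 57·161 = 10318 − 9177 = 1141
S_xx = nΣx² − (Σx)² = 11·365 − 57² = 4015 − 3249 = 766
S_yy = nΣy² − (Σy)² = 11·2713 − 161² = 29843 − 25921 = 3922
r = S_xy / √(S_xx·S_yy) = 1141 / √(766·3922) = 1141 / √3004252 = 1141 / 1733.2778 = 0.6583

0.6583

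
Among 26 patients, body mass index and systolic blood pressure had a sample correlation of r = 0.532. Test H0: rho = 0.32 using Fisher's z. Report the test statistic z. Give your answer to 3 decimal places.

Fisher z: atanh(0.532) = 0.592931, atanh(0.32) = 0.331647
z = (z_r − z_0)·√(n−3) = (0.592931 − 0.331647)·√23 = 0.261284 · 4.795832 = 1.253

1.253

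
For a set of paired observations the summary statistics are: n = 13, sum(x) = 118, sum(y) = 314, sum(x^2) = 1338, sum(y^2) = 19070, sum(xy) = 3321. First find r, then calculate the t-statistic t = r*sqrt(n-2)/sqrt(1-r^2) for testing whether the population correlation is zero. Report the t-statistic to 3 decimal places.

S_xy = nΣxy − ΣxΣy = 13·3321 − 118·314 = 43173 − 37052 = 6121
S_xx = nΣx² − (Σx)² = 13·1338 − 118² = 17394 − 13924 = 3470
S_yy = nΣy² − (Σy)² = 13·19070 − 314² = 247910 − 98596 = 149314
r = S_xy / √(S_xx·S_yy) = 6121 / √(3470·149314) = 6121 / √518119580 = 6121 / 22762.2402 = 0.2689
t = r·√(n−2)/√(1−r²) = 0.2689·√11 / √(1−0.072307) = 0.891840 / 0.963168 = 0.926

0.926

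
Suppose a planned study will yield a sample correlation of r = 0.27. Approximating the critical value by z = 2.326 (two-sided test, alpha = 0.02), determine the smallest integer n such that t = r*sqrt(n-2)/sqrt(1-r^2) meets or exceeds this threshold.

r√(n−2)/√(1−r²) ≥ 2.326  ⇔  n−2 ≥ (2.326)²·(1−r²)/r²
(1−r²)/r² = (1−0.0729)/0.0729 = 12.7174
n ≥ 2 + 5.410276·12.7174 = 2 + 68.8046 = 70.8046
⌈70.8046⌉ = 71

71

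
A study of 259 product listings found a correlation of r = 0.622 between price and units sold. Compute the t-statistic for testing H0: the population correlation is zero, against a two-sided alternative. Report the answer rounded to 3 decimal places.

12.735

t = r·√(n−2) / √(1−r²) with r = 0.622, n = 259
  = 0.622·√257 / √(1 − 0.386884)
  = 0.622·16.031220 / 0.783017
  = 9.971419 / 0.783017 = 12.735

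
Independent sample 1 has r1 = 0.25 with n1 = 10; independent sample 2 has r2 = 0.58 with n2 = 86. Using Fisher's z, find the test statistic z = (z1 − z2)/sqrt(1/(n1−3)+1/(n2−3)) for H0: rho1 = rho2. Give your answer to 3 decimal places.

z1 = atanh(0.25) = 0.255413,  z2 = atanh(0.58) = 0.662463
SE = √(1/(n1−3) + 1/(n2−3)) = √(1/7 + 1/83) = √(0.1428571 + 0.0120482) = √0.1549053 = 0.393580
z = (z1 − z2)/SE = (0.255413 − 0.662463) / 0.393580 = -0.407050 / 0.393580 = -1.034

-1.034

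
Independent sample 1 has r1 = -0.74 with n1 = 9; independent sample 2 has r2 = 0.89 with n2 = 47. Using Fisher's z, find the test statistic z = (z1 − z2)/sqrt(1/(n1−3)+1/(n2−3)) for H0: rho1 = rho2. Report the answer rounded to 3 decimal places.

-5.451

Fisher z-transforms: z1 = atanh(-0.74) = -0.950479, z2 = atanh(0.89) = 1.421926; difference d = -2.372405
Var(d) = 1/6 + 1/44 = 0.1666667 + 0.0227273 = 0.1893940
z = d/√Var(d) = -2.372405 / √0.1893940 = -2.372405 / 0.435194 = -5.451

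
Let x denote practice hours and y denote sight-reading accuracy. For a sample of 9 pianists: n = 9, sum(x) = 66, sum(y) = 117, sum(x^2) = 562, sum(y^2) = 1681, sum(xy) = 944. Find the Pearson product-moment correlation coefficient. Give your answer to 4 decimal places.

0.7698

Numerator: nΣxy − (Σx)(Σy) = 9·944 − (66)(117) = 774
Denominator: √[(nΣx²−(Σx)²)(nΣy²−(Σy)²)]
  nΣx²−(Σx)² = 9·562 − 4356 = 702;  nΣy²−(Σy)² = 9·1681 − 13689 = 1440
  √(702·1440) = √1010880 = 1005.4253
r = 774 / 1005.4253 = 0.7698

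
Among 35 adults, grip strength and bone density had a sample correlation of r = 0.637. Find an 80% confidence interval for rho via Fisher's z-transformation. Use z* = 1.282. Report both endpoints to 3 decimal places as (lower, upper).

z_r = atanh(0.637) = 0.753109;  SE = 1/√(n−3) = 1/√32 = 0.176777
z-limits: 0.753109 ± 1.282·0.176777 = 0.753109 ± 0.226628 = [0.526481, 0.979737]
ρ-limits: (tanh 0.526481, tanh 0.979737) = (0.483, 0.753)

(0.483, 0.753)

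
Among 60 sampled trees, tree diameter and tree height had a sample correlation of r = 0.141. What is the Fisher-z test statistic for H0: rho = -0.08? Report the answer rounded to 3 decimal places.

Fisher z: atanh(0.141) = 0.141946, atanh(-0.08) = -0.080171
z = (z_r − z_0)·√(n−3) = (0.141946 − (-0.080171))·√57 = 0.222117 · 7.549834 = 1.677

1.677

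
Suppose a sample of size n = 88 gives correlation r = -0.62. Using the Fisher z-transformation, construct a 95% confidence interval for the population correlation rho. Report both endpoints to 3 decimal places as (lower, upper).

(-0.734, -0.472)

z_r = atanh(-0.62) = -0.725005;  SE = 1/√(n−3) = 1/√85 = 0.108465
z-limits: -0.725005 ± 1.960·0.108465 = -0.725005 ± 0.212591 = [-0.937596, -0.512414]
ρ-limits: (tanh -0.937596, tanh -0.512414) = (-0.734, -0.472)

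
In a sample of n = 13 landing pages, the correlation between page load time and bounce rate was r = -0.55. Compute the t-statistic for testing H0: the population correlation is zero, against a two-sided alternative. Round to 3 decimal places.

-2.184

t = r·√(n−2) / √(1−r²) with r = -0.55, n = 13
  = -0.55·√11 / √(1 − 0.3025)
  = -0.55·3.316625 / 0.835165
  = -1.824144 / 0.835165 = -2.184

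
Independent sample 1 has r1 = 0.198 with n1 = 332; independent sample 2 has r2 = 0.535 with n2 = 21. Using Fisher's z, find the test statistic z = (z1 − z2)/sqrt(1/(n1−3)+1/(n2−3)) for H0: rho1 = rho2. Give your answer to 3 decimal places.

-1.638

z1 = atanh(0.198) = 0.200650,  z2 = atanh(0.535) = 0.597124
SE = √(1/(n1−3) + 1/(n2−3)) = √(1/329 + 1/18) = √(0.0030395 + 0.0555556) = √0.0585951 = 0.242064
z = (z1 − z2)/SE = (0.200650 − 0.597124) / 0.242064 = -0.396474 / 0.242064 = -1.638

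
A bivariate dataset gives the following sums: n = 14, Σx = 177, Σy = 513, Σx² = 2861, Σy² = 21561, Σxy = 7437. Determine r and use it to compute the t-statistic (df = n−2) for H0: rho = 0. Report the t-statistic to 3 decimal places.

Numerator: nΣxy − (Σx)(Σy) = 14·7437 − (177)(513) = 13317
Denominator: √[(nΣx²−(Σx)²)(nΣy²−(Σy)²)]
  nΣx²−(Σx)² = 14·2861 − 31329 = 8725;  nΣy²−(Σy)² = 14·21561 − 263169 = 38685
  √(8725·38685) = √337526625 = 18371.8977
r = 13317 / 18371.8977 = 0.7249
t = r·√(n−2)/√(1−r²) = 0.7249·√12 / √(1−0.525480) = 2.511127 / 0.688854 = 3.645

3.645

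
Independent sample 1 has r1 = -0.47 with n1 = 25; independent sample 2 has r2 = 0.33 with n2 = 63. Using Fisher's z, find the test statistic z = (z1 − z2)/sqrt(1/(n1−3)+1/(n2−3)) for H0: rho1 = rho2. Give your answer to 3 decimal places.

-3.422

Fisher z-transforms: z1 = atanh(-0.47) = -0.510070, z2 = atanh(0.33) = 0.342828; difference d = -0.852898
Var(d) = 1/22 + 1/60 = 0.0454545 + 0.0166667 = 0.0621212
z = d/√Var(d) = -0.852898 / √0.0621212 = -0.852898 / 0.249241 = -3.422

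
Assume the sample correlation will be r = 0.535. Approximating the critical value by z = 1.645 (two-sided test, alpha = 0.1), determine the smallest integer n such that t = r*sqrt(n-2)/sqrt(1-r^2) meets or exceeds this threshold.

r√(n−2)/√(1−r²) ≥ 1.645  ⇔  n−2 ≥ (1.645)²·(1−r²)/r²
(1−r²)/r² = (1−0.286225)/0.286225 = 2.4938
n ≥ 2 + 2.706025·2.4938 = 2 + 6.7483 = 8.7483
⌈8.7483⌉ = 9

9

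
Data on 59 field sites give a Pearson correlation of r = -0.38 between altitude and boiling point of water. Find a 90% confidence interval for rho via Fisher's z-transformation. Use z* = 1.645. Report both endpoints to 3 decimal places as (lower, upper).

Fisher z: z_r = atanh(r) = ½·ln((1+(-0.38))/(1−(-0.38))) = -0.400060
SE(z) = 1/√(n−3) = 1/√56 = 0.133631
90% ⇒ z* = 1.645; margin = 1.645·0.133631 = 0.219823
CI on z-scale: (-0.619883, -0.180237)
Back-transform: tanh(-0.619883) = -0.551047, tanh(-0.180237) = -0.178310

(-0.551, -0.178)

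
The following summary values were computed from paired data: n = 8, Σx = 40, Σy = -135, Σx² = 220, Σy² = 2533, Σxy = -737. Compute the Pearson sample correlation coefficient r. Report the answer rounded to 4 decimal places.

S_xy = nΣxy − ΣxΣy = 8·(-737) − 40·(-135) = -5896 − (-5400) = -496
S_xx = nΣx² − (Σx)² = 8·220 − 40² = 1760 − 1600 = 160
S_yy = nΣy² − (Σy)² = 8·2533 − (-135)² = 20264 − 18225 = 2039
r = S_xy / √(S_xx·S_yy) = -496 / √(160·2039) = -496 / √326240 = -496 / 571.1742 = -0.8684

-0.8684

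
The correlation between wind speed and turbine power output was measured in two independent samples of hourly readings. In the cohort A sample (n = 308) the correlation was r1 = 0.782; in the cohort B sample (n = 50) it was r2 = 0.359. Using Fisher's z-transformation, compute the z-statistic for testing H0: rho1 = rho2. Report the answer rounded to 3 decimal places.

Fisher z-transforms: z1 = atanh(0.782) = 1.050498, z2 = atanh(0.359) = 0.375737; difference d = 0.674761
Var(d) = 1/305 + 1/47 = 0.0032787 + 0.0212766 = 0.0245553
z = d/√Var(d) = 0.674761 / √0.0245553 = 0.674761 / 0.156701 = 4.306

4.306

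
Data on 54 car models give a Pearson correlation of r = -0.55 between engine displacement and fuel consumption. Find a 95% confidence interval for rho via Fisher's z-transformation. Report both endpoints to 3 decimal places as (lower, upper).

(-0.713, -0.331)

Fisher z: z_r = atanh(r) = ½·ln((1+(-0.55))/(1−(-0.55))) = -0.618381
SE(z) = 1/√(n−3) = 1/√51 = 0.140028
95% ⇒ z* = 1.960; margin = 1.960·0.140028 = 0.274455
CI on z-scale: (-0.892836, -0.343926)
Back-transform: tanh(-0.892836) = -0.712792, tanh(-0.343926) = -0.330978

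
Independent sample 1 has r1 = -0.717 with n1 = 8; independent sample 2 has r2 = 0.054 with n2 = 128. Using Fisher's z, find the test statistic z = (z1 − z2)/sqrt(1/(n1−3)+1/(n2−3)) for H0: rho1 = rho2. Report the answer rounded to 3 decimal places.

-2.095

z1 = atanh(-0.717) = -0.901443,  z2 = atanh(0.054) = 0.054053
SE = √(1/(n1−3) + 1/(n2−3)) = √(1/5 + 1/125) = √(0.2000000 + 0.0080000) = √0.2080000 = 0.456070
z = (z1 − z2)/SE = (-0.901443 − 0.054053) / 0.456070 = -0.955496 / 0.456070 = -2.095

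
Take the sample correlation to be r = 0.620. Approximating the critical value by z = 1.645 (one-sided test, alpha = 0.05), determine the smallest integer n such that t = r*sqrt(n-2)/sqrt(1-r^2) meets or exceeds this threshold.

Need r·√(n−2)/√(1−r²) ≥ 1.645
√(n−2) ≥ 1.645·√(1−0.384400) / 0.620 = 1.645·0.784602 / 0.620 = 2.0817
n−2 ≥ 4.3335  ⇒  n ≥ 6.3335
Smallest integer n = 7

7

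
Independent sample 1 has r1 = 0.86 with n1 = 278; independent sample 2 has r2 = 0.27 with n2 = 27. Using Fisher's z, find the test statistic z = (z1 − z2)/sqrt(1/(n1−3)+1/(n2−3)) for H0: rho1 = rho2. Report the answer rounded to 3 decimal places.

4.776

Fisher z-transforms: z1 = atanh(0.86) = 1.293345, z2 = atanh(0.27) = 0.276864; difference d = 1.016481
Var(d) = 1/275 + 1/24 = 0.0036364 + 0.0416667 = 0.0453031
z = d/√Var(d) = 1.016481 / √0.0453031 = 1.016481 / 0.212845 = 4.776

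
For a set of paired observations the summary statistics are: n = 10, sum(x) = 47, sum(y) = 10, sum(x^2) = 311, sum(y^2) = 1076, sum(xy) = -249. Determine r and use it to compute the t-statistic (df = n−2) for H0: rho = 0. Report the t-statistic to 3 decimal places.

-9.118

Numerator: nΣxy − (Σx)(Σy) = 10·(-249) − (47)(10) = -2960
Denominator: √[(nΣx²−(Σx)²)(nΣy²−(Σy)²)]
  nΣx²−(Σx)² = 10·311 − 2209 = 901;  nΣy²−(Σy)² = 10·1076 − 100 = 10660
  √(901·10660) = √9604660 = 3099.1386
r = -2960 / 3099.1386 = -0.9551
t = r·√(n−2)/√(1−r²) = -0.9551·√8 / √(1−0.912216) = -2.701431 / 0.296284 = -9.118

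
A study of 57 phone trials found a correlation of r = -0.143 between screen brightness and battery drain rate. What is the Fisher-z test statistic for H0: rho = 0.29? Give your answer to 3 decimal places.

z_r = atanh(-0.143) = -0.143987,  z_0 = atanh(0.29) = 0.298566
SE = 1/√(n−3) = 1/√54 = 0.136083
z = (z_r − z_0)/SE = (-0.143987 − 0.298566) / 0.136083 = -0.442553 / 0.136083 = -3.252

-3.252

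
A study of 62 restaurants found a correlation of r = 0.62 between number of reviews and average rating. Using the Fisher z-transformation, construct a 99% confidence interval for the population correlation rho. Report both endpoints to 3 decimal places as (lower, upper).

(0.371, 0.786)

z_r = atanh(0.62) = 0.725005;  SE = 1/√(n−3) = 1/√59 = 0.130189
z-limits: 0.725005 ± 2.576·0.130189 = 0.725005 ± 0.335367 = [0.389638, 1.060372]
ρ-limits: (tanh 0.389638, tanh 1.060372) = (0.371, 0.786)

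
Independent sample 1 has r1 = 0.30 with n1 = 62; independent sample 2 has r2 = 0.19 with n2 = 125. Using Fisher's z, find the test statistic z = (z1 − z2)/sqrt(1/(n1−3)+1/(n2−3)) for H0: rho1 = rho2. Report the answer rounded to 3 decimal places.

Fisher z-transforms: z1 = atanh(0.30) = 0.309520, z2 = atanh(0.19) = 0.192337; difference d = 0.117183
Var(d) = 1/59 + 1/122 = 0.0169492 + 0.0081967 = 0.0251459
z = d/√Var(d) = 0.117183 / √0.0251459 = 0.117183 / 0.158575 = 0.739

0.739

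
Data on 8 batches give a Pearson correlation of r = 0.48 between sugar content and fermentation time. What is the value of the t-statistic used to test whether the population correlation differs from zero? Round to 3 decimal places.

t = r·√(n−2) / √(1−r²) with r = 0.48, n = 8
  = 0.48·√6 / √(1 − 0.2304)
  = 0.48·2.449490 / 0.877268
  = 1.175755 / 0.877268 = 1.340

1.340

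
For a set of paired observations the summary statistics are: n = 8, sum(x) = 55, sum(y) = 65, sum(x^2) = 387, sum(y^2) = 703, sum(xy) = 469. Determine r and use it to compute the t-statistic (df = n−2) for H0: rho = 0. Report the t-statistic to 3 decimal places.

1.663

S_xy = nΣxy − ΣxΣy = 8·469 − 55·65 = 3752 − 3575 = 177
S_xx = nΣx² − (Σx)² = 8·387 − 55² = 3096 − 3025 = 71
S_yy = nΣy² − (Σy)² = 8·703 − 65² = 5624 − 4225 = 1399
r = S_xy / √(S_xx·S_yy) = 177 / √(71·1399) = 177 / √99329 = 177 / 315.1650 = 0.5616
t = r·√(n−2)/√(1−r²) = 0.5616·√6 / √(1−0.315395) = 1.375633 / 0.827409 = 1.663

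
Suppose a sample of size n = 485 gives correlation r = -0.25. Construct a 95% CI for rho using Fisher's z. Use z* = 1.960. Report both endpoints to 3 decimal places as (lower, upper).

Fisher z: z_r = atanh(r) = ½·ln((1+(-0.25))/(1−(-0.25))) = -0.255413
SE(z) = 1/√(n−3) = 1/√482 = 0.045549
95% ⇒ z* = 1.960; margin = 1.960·0.045549 = 0.089276
CI on z-scale: (-0.344689, -0.166137)
Back-transform: tanh(-0.344689) = -0.331657, tanh(-0.166137) = -0.164625

(-0.332, -0.165)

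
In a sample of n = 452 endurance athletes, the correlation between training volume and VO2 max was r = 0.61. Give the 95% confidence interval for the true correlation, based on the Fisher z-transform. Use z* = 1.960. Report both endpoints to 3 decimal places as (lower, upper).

z_r = atanh(0.61) = 0.708921;  SE = 1/√(n−3) = 1/√449 = 0.047193
z-limits: 0.708921 ± 1.960·0.047193 = 0.708921 ± 0.092498 = [0.616423, 0.801419]
ρ-limits: (tanh 0.616423, tanh 0.801419) = (0.549, 0.665)

(0.549, 0.665)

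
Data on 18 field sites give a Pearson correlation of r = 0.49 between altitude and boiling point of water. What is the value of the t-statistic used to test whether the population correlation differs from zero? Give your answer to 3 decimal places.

t = r·√(n−2) / √(1−r²) with r = 0.49, n = 18
  = 0.49·√16 / √(1 − 0.2401)
  = 0.49·4.000000 / 0.871722
  = 1.960000 / 0.871722 = 2.248

2.248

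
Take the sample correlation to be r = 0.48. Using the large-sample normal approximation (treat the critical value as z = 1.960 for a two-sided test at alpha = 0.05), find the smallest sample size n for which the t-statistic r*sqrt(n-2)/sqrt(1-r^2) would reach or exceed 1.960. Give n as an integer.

15

r√(n−2)/√(1−r²) ≥ 1.960  ⇔  n−2 ≥ (1.960)²·(1−r²)/r²
(1−r²)/r² = (1−0.2304)/0.2304 = 3.3403
n ≥ 2 + 3.8416·3.3403 = 2 + 12.8321 = 14.8321
⌈14.8321⌉ = 15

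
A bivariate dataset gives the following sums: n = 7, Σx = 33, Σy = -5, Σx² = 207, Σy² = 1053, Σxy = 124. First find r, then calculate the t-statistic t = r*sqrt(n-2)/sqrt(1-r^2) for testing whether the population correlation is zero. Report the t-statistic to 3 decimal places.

S_xy = nΣxy − ΣxΣy = 7·124 − 33·(-5) = 868 − (-165) = 1033
S_xx = nΣx² − (Σx)² = 7·207 − 33² = 1449 − 1089 = 360
S_yy = nΣy² − (Σy)² = 7·1053 − (-5)² = 7371 − 25 = 7346
r = S_xy / √(S_xx·S_yy) = 1033 / √(360·7346) = 1033 / √2644560 = 1033 / 1626.2103 = 0.6352
t = r·√(n−2)/√(1−r²) = 0.6352·√5 / √(1−0.403479) = 1.420350 / 0.772348 = 1.839

1.839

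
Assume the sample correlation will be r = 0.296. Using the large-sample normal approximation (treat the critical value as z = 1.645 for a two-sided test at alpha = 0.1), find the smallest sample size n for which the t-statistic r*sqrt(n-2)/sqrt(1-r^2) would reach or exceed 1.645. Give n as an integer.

31

Need r·√(n−2)/√(1−r²) ≥ 1.645
√(n−2) ≥ 1.645·√(1−0.087616) / 0.296 = 1.645·0.955188 / 0.296 = 5.3084
n−2 ≥ 28.1791  ⇒  n ≥ 30.1791
Smallest integer n = 31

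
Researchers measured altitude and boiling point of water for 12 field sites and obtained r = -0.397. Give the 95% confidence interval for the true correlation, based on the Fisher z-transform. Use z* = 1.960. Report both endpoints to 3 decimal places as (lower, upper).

(-0.791, 0.229)

Fisher z: z_r = atanh(r) = ½·ln((1+(-0.397))/(1−(-0.397))) = -0.420083
SE(z) = 1/√(n−3) = 1/√9 = 0.333333
95% ⇒ z* = 1.960; margin = 1.960·0.333333 = 0.653333
CI on z-scale: (-1.073416, 0.233250)
Back-transform: tanh(-1.073416) = -0.790745, tanh(0.233250) = 0.229110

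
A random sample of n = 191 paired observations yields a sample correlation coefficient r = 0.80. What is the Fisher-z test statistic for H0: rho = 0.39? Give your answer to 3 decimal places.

Fisher z: atanh(0.80) = 1.098612, atanh(0.39) = 0.411800
z = (z_r − z_0)·√(n−3) = (1.098612 − 0.411800)·√188 = 0.686812 · 13.711309 = 9.417

9.417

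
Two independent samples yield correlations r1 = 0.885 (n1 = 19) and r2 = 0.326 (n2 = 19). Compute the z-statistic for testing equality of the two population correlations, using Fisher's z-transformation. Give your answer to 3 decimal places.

Fisher z-transforms: z1 = atanh(0.885) = 1.398375, z2 = atanh(0.326) = 0.338346; difference d = 1.060029
Var(d) = 1/16 + 1/16 = 0.0625000 + 0.0625000 = 0.1250000
z = d/√Var(d) = 1.060029 / √0.1250000 = 1.060029 / 0.353553 = 2.998

2.998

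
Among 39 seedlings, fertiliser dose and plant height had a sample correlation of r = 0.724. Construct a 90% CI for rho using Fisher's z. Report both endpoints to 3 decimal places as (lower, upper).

z_r = atanh(0.724) = 0.916001;  SE = 1/√(n−3) = 1/√36 = 0.166667
z-limits: 0.916001 ± 1.645·0.166667 = 0.916001 ± 0.274167 = [0.641834, 1.190168]
ρ-limits: (tanh 0.641834, tanh 1.190168) = (0.566, 0.831)

(0.566, 0.831)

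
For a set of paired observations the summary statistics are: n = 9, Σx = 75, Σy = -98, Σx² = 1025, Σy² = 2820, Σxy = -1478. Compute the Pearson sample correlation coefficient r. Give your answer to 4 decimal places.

S_xy = nΣxy − ΣxΣy = 9·(-1478) − 75·(-98) = -13302 − (-7350) = -5952
S_xx = nΣx² − (Σx)² = 9·1025 − 75² = 9225 − 5625 = 3600
S_yy = nΣy² − (Σy)² = 9·2820 − (-98)² = 25380 − 9604 = 15776
r = S_xy / √(S_xx·S_yy) = -5952 / √(3600·15776) = -5952 / √56793600 = -5952 / 7536.1529 = -0.7898

-0.7898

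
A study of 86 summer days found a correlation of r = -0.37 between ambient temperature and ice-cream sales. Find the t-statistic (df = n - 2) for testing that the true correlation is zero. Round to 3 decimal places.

-3.650

t = r·√(n−2) / √(1−r²) with r = -0.37, n = 86
  = -0.37·√84 / √(1 − 0.1369)
  = -0.37·9.165151 / 0.929032
  = -3.391106 / 0.929032 = -3.650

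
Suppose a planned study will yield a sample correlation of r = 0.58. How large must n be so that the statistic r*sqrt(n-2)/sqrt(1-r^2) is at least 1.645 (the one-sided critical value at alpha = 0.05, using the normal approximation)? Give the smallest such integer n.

8

r√(n−2)/√(1−r²) ≥ 1.645  ⇔  n−2 ≥ (1.645)²·(1−r²)/r²
(1−r²)/r² = (1−0.3364)/0.3364 = 1.9727
n ≥ 2 + 2.706025·1.9727 = 2 + 5.3382 = 7.3382
⌈7.3382⌉ = 8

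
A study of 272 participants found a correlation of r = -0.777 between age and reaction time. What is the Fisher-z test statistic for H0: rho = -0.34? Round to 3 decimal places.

z_r = atanh(-0.777) = -1.037755,  z_0 = atanh(-0.34) = -0.354093
SE = 1/√(n−3) = 1/√269 = 0.060971
z = (z_r − z_0)/SE = (-1.037755 − (-0.354093)) / 0.060971 = -0.683662 / 0.060971 = -11.213

-11.213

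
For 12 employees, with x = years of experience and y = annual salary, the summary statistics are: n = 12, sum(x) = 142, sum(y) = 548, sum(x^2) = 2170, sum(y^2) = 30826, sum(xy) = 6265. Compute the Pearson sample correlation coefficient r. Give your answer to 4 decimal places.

Numerator: nΣxy − (Σx)(Σy) = 12·6265 − (142)(548) = -2636
Denominator: √[(nΣx²−(Σx)²)(nΣy²−(Σy)²)]
  nΣx²−(Σx)² = 12·2170 − 20164 = 5876;  nΣy²−(Σy)² = 12·30826 − 300304 = 69608
  √(5876·69608) = √409016608 = 20224.1590
r = -2636 / 20224.1590 = -0.1303

-0.1303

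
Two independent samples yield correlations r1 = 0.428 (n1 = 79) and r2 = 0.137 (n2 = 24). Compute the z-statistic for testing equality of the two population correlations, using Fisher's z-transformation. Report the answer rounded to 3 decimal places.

1.296

Fisher z-transforms: z1 = atanh(0.428) = 0.457446, z2 = atanh(0.137) = 0.137867; difference d = 0.319579
Var(d) = 1/76 + 1/21 = 0.0131579 + 0.0476190 = 0.0607769
z = d/√Var(d) = 0.319579 / √0.0607769 = 0.319579 / 0.246530 = 1.296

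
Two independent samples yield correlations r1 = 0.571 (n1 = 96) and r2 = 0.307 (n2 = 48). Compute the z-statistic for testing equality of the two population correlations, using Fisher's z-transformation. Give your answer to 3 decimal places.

1.827

Fisher z-transforms: z1 = atanh(0.571) = 0.649005, z2 = atanh(0.307) = 0.317230; difference d = 0.331775
Var(d) = 1/93 + 1/45 = 0.0107527 + 0.0222222 = 0.0329749
z = d/√Var(d) = 0.331775 / √0.0329749 = 0.331775 / 0.181590 = 1.827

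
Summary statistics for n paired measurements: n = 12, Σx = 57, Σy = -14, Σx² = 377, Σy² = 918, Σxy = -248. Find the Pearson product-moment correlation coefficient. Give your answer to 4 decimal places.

S_xy = nΣxy − ΣxΣy = 12·(-248) − 57·(-14) = -2976 − (-798) = -2178
S_xx = nΣx² − (Σx)² = 12·377 − 57² = 4524 − 3249 = 1275
S_yy = nΣy² − (Σy)² = 12·918 − (-14)² = 11016 − 196 = 10820
r = S_xy / √(S_xx·S_yy) = -2178 / √(1275·10820) = -2178 / √13795500 = -2178 / 3714.2294 = -0.5864

-0.5864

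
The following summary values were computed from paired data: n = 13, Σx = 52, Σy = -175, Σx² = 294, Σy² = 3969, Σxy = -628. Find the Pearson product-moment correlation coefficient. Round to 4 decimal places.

Numerator: nΣxy − (Σx)(Σy) = 13·(-628) − (52)(-175) = 936
Denominator: √[(nΣx²−(Σx)²)(nΣy²−(Σy)²)]
  nΣx²−(Σx)² = 13·294 − 2704 = 1118;  nΣy²−(Σy)² = 13·3969 − 30625 = 20972
  √(1118·20972) = √23446696 = 4842.1788
r = 936 / 4842.1788 = 0.1933

0.1933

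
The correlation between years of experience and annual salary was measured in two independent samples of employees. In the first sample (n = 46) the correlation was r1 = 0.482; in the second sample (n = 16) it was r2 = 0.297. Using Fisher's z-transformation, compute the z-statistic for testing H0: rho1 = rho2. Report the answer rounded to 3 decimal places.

0.693

z1 = atanh(0.482) = 0.525586,  z2 = atanh(0.297) = 0.306226
SE = √(1/(n1−3) + 1/(n2−3)) = √(1/43 + 1/13) = √(0.0232558 + 0.0769231) = √0.1001789 = 0.316511
z = (z1 − z2)/SE = (0.525586 − 0.306226) / 0.316511 = 0.219360 / 0.316511 = 0.693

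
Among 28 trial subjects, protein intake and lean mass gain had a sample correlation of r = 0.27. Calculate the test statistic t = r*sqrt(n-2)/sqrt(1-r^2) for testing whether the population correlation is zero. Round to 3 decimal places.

t = r·√(n−2) / √(1−r²) with r = 0.27, n = 28
  = 0.27·√26 / √(1 − 0.0729)
  = 0.27·5.099020 / 0.962860
  = 1.376735 / 0.962860 = 1.430

1.430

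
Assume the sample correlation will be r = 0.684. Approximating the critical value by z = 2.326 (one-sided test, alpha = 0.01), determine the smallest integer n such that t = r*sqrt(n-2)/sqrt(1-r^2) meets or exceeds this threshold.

9

r√(n−2)/√(1−r²) ≥ 2.326  ⇔  n−2 ≥ (2.326)²·(1−r²)/r²
(1−r²)/r² = (1−0.467856)/0.467856 = 1.1374
n ≥ 2 + 5.410276·1.1374 = 2 + 6.1536 = 8.1536
⌈8.1536⌉ = 9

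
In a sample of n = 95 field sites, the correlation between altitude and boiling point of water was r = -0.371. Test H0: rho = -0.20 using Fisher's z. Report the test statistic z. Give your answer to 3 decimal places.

z_r = atanh(-0.371) = -0.389582,  z_0 = atanh(-0.20) = -0.202733
SE = 1/√(n−3) = 1/√92 = 0.104257
z = (z_r − z_0)/SE = (-0.389582 − (-0.202733)) / 0.104257 = -0.186849 / 0.104257 = -1.792

-1.792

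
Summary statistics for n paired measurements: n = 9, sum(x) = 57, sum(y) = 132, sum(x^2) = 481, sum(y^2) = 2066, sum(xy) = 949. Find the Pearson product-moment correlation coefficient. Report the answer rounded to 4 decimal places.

Numerator: nΣxy − (Σx)(Σy) = 9·949 − (57)(132) = 1017
Denominator: √[(nΣx²−(Σx)²)(nΣy²−(Σy)²)]
  nΣx²−(Σx)² = 9·481 − 3249 = 1080;  nΣy²−(Σy)² = 9·2066 − 17424 = 1170
  √(1080·1170) = √1263600 = 1124.0996
r = 1017 / 1124.0996 = 0.9047

0.9047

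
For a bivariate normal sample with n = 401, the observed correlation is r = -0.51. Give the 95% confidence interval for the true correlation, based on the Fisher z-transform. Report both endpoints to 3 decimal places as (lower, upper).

z_r = atanh(-0.51) = -0.562730;  SE = 1/√(n−3) = 1/√398 = 0.050125
z-limits: -0.562730 ± 1.960·0.050125 = -0.562730 ± 0.098245 = [-0.660975, -0.464485]
ρ-limits: (tanh -0.660975, tanh -0.464485) = (-0.579, -0.434)

(-0.579, -0.434)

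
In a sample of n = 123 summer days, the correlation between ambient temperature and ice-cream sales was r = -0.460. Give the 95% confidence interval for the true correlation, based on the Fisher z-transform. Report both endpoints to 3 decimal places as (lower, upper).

z_r = atanh(-0.460) = -0.497311;  SE = 1/√(n−3) = 1/√120 = 0.091287
z-limits: -0.497311 ± 1.960·0.091287 = -0.497311 ± 0.178923 = [-0.676234, -0.318388]
ρ-limits: (tanh -0.676234, tanh -0.318388) = (-0.589, -0.308)

(-0.589, -0.308)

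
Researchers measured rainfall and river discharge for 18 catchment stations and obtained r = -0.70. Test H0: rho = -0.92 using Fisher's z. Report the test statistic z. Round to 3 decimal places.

z_r = atanh(-0.70) = -0.867301,  z_0 = atanh(-0.92) = -1.589027
SE = 1/√(n−3) = 1/√15 = 0.258199
z = (z_r − z_0)/SE = (-0.867301 − (-1.589027)) / 0.258199 = 0.721726 / 0.258199 = 2.795

2.795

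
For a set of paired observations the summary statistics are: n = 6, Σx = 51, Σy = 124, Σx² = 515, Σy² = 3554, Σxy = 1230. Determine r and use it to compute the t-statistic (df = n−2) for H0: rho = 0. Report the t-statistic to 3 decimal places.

1.577

Numerator: nΣxy − (Σx)(Σy) = 6·1230 − (51)(124) = 1056
Denominator: √[(nΣx²−(Σx)²)(nΣy²−(Σy)²)]
  nΣx²−(Σx)² = 6·515 − 2601 = 489;  nΣy²−(Σy)² = 6·3554 − 15376 = 5948
  √(489·5948) = √2908572 = 1705.4536
r = 1056 / 1705.4536 = 0.6192
t = r·√(n−2)/√(1−r²) = 0.6192·√4 / √(1−0.383409) = 1.238400 / 0.785233 = 1.577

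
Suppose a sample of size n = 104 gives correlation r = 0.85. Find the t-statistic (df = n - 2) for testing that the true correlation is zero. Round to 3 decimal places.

t = r·√(n−2) / √(1−r²) with r = 0.85, n = 104
  = 0.85·√102 / √(1 − 0.7225)
  = 0.85·10.099505 / 0.526783
  = 8.584579 / 0.526783 = 16.296

16.296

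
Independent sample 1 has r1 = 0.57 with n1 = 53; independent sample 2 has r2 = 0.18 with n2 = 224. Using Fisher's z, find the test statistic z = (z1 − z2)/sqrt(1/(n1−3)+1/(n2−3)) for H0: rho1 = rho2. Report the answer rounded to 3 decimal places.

z1 = atanh(0.57) = 0.647523,  z2 = atanh(0.18) = 0.181983
SE = √(1/(n1−3) + 1/(n2−3)) = √(1/50 + 1/221) = √(0.0200000 + 0.0045249) = √0.0245249 = 0.156604
z = (z1 − z2)/SE = (0.647523 − 0.181983) / 0.156604 = 0.465540 / 0.156604 = 2.973

2.973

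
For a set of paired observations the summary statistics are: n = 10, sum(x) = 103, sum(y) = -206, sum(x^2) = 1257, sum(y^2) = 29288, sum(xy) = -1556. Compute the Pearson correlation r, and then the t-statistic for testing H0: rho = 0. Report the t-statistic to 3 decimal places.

0.747

S_xy = nΣxy − ΣxΣy = 10·(-1556) − 103·(-206) = -15560 − (-21218) = 5658
S_xx = nΣx² − (Σx)² = 10·1257 − 103² = 12570 − 10609 = 1961
S_yy = nΣy² − (Σy)² = 10·29288 − (-206)² = 292880 − 42436 = 250444
r = S_xy / √(S_xx·S_yy) = 5658 / √(1961·250444) = 5658 / √491120684 = 5658 / 22161.2428 = 0.2553
t = r·√(n−2)/√(1−r²) = 0.2553·√8 / √(1−0.065178) = 0.722097 / 0.966862 = 0.747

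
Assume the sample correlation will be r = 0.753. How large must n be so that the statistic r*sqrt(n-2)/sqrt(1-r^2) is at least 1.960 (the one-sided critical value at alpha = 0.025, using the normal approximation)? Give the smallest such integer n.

5

Need r·√(n−2)/√(1−r²) ≥ 1.960
√(n−2) ≥ 1.960·√(1−0.567009) / 0.753 = 1.960·0.658021 / 0.753 = 1.7128
n−2 ≥ 2.9337  ⇒  n ≥ 4.9337
Smallest integer n = 5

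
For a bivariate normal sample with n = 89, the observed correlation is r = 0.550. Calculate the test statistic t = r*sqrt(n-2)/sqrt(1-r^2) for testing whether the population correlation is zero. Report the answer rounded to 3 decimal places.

1 − r² = 1 − 0.302500 = 0.697500;  √(1−r²) = 0.835165
√(n−2) = √87 = 9.327379
t = r·√(n−2)/√(1−r²) = 0.550 · 9.327379 / 0.835165 = 6.143

6.143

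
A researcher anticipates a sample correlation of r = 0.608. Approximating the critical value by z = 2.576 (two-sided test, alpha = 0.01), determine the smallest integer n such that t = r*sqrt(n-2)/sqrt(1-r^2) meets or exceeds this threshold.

r√(n−2)/√(1−r²) ≥ 2.576  ⇔  n−2 ≥ (2.576)²·(1−r²)/r²
(1−r²)/r² = (1−0.369664)/0.369664 = 1.7052
n ≥ 2 + 6.635776·1.7052 = 2 + 11.3153 = 13.3153
⌈13.3153⌉ = 14

14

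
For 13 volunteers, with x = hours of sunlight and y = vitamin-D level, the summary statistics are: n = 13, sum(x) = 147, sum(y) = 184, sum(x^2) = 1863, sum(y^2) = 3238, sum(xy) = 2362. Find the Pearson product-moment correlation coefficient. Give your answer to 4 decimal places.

Numerator: nΣxy − (Σx)(Σy) = 13·2362 − (147)(184) = 3658
Denominator: √[(nΣx²−(Σx)²)(nΣy²−(Σy)²)]
  nΣx²−(Σx)² = 13·1863 − 21609 = 2610;  nΣy²−(Σy)² = 13·3238 − 33856 = 8238
  √(2610·8238) = √21501180 = 4636.9365
r = 3658 / 4636.9365 = 0.7889

0.7889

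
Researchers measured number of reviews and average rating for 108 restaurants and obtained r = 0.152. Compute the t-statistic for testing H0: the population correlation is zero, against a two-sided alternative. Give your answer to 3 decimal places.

t = r·√(n−2) / √(1−r²) with r = 0.152, n = 108
  = 0.152·√106 / √(1 − 0.023104)
  = 0.152·10.295630 / 0.988380
  = 1.564936 / 0.988380 = 1.583

1.583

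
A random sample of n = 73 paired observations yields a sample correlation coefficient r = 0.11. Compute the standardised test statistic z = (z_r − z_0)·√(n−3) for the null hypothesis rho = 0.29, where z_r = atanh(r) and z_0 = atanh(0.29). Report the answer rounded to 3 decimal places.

Fisher z: atanh(0.11) = 0.110447, atanh(0.29) = 0.298566
z = (z_r − z_0)·√(n−3) = (0.110447 − 0.298566)·√70 = -0.188119 · 8.366600 = -1.574

-1.574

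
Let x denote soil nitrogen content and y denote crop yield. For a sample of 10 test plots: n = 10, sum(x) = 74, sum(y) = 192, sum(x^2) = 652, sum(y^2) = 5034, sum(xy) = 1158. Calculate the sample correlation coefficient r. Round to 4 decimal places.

Numerator: nΣxy − (Σx)(Σy) = 10·1158 − (74)(192) = -2628
Denominator: √[(nΣx²−(Σx)²)(nΣy²−(Σy)²)]
  nΣx²−(Σx)² = 10·652 − 5476 = 1044;  nΣy²−(Σy)² = 10·5034 − 36864 = 13476
  √(1044·13476) = √14068944 = 3750.8591
r = -2628 / 3750.8591 = -0.7006

-0.7006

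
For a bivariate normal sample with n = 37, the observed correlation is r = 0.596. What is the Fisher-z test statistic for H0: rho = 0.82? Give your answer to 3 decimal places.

z_r = atanh(0.596) = 0.686920,  z_0 = atanh(0.82) = 1.156817
SE = 1/√(n−3) = 1/√34 = 0.171499
z = (z_r − z_0)/SE = (0.686920 − 1.156817) / 0.171499 = -0.469897 / 0.171499 = -2.740

-2.740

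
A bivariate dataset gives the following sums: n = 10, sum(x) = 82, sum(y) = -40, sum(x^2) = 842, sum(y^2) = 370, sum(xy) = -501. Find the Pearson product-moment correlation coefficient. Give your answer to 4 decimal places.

-0.9167

Numerator: nΣxy − (Σx)(Σy) = 10·(-501) − (82)(-40) = -1730
Denominator: √[(nΣx²−(Σx)²)(nΣy²−(Σy)²)]
  nΣx²−(Σx)² = 10·842 − 6724 = 1696;  nΣy²−(Σy)² = 10·370 − 1600 = 2100
  √(1696·2100) = √3561600 = 1887.2202
r = -1730 / 1887.2202 = -0.9167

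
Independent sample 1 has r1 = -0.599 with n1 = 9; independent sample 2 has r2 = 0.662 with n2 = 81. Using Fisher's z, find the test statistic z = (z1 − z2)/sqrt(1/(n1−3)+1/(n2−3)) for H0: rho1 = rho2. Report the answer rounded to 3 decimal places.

z1 = atanh(-0.599) = -0.691586,  z2 = atanh(0.662) = 0.796366
SE = √(1/(n1−3) + 1/(n2−3)) = √(1/6 + 1/78) = √(0.1666667 + 0.0128205) = √0.1794872 = 0.423659
z = (z1 − z2)/SE = (-0.691586 − 0.796366) / 0.423659 = -1.487952 / 0.423659 = -3.512

-3.512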